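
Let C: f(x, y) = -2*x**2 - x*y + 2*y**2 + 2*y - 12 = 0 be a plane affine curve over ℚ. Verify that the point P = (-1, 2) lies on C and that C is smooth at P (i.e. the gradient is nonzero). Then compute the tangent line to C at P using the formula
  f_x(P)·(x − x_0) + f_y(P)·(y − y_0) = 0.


Tangent line at P: 2*x + 11*y - 20 = 0.

Step 1: f(-1, 2) = 0, so P lies on C.
Step 2: partial derivatives
  f_x(x, y) = -4*x - y, f_y(x, y) = -x + 4*y + 2.
  f_x(P) = 2, f_y(P) = 11 (gradient nonzero, so P is smooth).
Step 3: tangent line at P: 2·(x − -1) + 11·(y − 2) = 0.
Expanding: 2*x + 11*y - 20 = 0.


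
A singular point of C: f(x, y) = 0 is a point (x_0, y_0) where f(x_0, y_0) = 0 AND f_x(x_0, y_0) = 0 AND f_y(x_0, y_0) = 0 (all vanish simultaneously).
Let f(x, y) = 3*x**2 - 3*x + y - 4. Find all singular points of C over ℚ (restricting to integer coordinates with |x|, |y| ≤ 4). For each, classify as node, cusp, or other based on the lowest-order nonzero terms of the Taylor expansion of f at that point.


No singular points in the scanned grid; C is smooth there.

Compute partial derivatives:
  f_x = 6*x - 3.
  f_y = 1.
f_y = 1 is a nonzero constant, so f_y never vanishes: no point (x, y) can satisfy f = f_x = f_y = 0. In particular no (x, y) ∈ {−4, ..., 4}² is singular; the curve is smooth.


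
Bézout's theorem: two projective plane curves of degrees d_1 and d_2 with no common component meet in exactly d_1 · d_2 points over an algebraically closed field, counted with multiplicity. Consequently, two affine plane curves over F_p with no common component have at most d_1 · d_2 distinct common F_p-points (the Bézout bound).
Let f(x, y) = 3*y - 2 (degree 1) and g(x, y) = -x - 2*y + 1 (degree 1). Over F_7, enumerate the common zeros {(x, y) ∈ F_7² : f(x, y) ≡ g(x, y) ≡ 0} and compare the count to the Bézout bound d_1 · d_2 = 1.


Common zeros: {(2, 3)}; count = 1; Bézout bound = 1.

deg(f) = 1, deg(g) = 1, so Bézout bound = 1.
Scan x ∈ F_7. For each x, list the y ∈ F_7 with f(x, y) ≡ 0 and those with g(x, y) ≡ 0 (mod 7); the common zeros in that column are the intersection.
  x = 0: f ≡ 0 at y ∈ {3}; g ≡ 0 at y ∈ {4}; common: ∅.
  x = 1: f ≡ 0 at y ∈ {3}; g ≡ 0 at y ∈ {0}; common: ∅.
  x = 2: f ≡ 0 at y ∈ {3}; g ≡ 0 at y ∈ {3}; common: {3}.
  x = 3: f ≡ 0 at y ∈ {3}; g ≡ 0 at y ∈ {6}; common: ∅.
  x = 4: f ≡ 0 at y ∈ {3}; g ≡ 0 at y ∈ {2}; common: ∅.
  x = 5: f ≡ 0 at y ∈ {3}; g ≡ 0 at y ∈ {5}; common: ∅.
  x = 6: f ≡ 0 at y ∈ {3}; g ≡ 0 at y ∈ {1}; common: ∅.
Collecting: common zeros = {(2, 3)}, so the count is 1.
Comparison with the Bézout bound: 1 ≤ 1 = deg(f)·deg(g), as expected for curves with no common component (the bound is attained).


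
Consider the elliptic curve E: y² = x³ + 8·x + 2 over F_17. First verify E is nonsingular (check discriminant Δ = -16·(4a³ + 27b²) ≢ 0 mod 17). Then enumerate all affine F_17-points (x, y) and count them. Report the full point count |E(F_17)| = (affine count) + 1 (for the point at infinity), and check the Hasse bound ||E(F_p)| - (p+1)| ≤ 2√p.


Affine points = {(0, 6), (0, 11), (2, 3), (2, 14), (3, 6), (3, 11), (4, 8), (4, 9), (8, 0), (9, 2), (9, 15), (13, 5), (13, 12), (14, 6), (14, 11)}; affine count = 15; |E(F_17)| = 16.

Discriminant check: Δ ∝ 4a³ + 27b² = 4·8³ + 27·2² = 4·512 + 27·4 ≡ 14 (mod 17). Nonzero ⇒ E is nonsingular.
For each x ∈ F_17, compute rhs = x³ + 8·x + 2 mod 17, then count y ∈ F_17 with y² ≡ rhs.
  x = 0: rhs = 2, matching y values: 6, 11 (2 points).
  x = 1: rhs = 11, matching y values: none (0 points).
  x = 2: rhs = 9, matching y values: 3, 14 (2 points).
  x = 3: rhs = 2, matching y values: 6, 11 (2 points).
  x = 4: rhs = 13, matching y values: 8, 9 (2 points).
  x = 5: rhs = 14, matching y values: none (0 points).
  x = 6: rhs = 11, matching y values: none (0 points).
  x = 7: rhs = 10, matching y values: none (0 points).
  x = 8: rhs = 0, matching y values: 0 (1 points).
  x = 9: rhs = 4, matching y values: 2, 15 (2 points).
  x = 10: rhs = 11, matching y values: none (0 points).
  x = 11: rhs = 10, matching y values: none (0 points).
  x = 12: rhs = 7, matching y values: none (0 points).
  x = 13: rhs = 8, matching y values: 5, 12 (2 points).
  x = 14: rhs = 2, matching y values: 6, 11 (2 points).
  x = 15: rhs = 12, matching y values: none (0 points).
  x = 16: rhs = 10, matching y values: none (0 points).
Total affine count: 15.
Full point count |E(F_17)| = 15 + 1 = 16.
Hasse bound: |16 − (17+1)| = |-2| = 2 ≤ 2√17 ≈ 8.2462 ✓.


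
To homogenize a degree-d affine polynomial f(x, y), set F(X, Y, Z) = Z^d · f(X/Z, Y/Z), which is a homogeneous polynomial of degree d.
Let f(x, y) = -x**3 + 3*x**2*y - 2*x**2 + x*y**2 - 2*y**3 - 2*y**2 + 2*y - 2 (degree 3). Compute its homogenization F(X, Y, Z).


F(X, Y, Z) = -X**3 + 3*X**2*Y - 2*X**2*Z + X*Y**2 - 2*Y**3 - 2*Y**2*Z + 2*Y*Z**2 - 2*Z**3

deg(f) = 3.
Substitute x = X/Z, y = Y/Z into f, then multiply by Z^3.
  monomial -1·x^3·y^0 ↦ -1·X^3·Y^0·Z^0.
  monomial 3·x^2·y^1 ↦ 3·X^2·Y^1·Z^0.
  monomial -2·x^2·y^0 ↦ -2·X^2·Y^0·Z^1.
  monomial 1·x^1·y^2 ↦ 1·X^1·Y^2·Z^0.
  monomial -2·x^0·y^3 ↦ -2·X^0·Y^3·Z^0.
  monomial -2·x^0·y^2 ↦ -2·X^0·Y^2·Z^1.
  monomial 2·x^0·y^1 ↦ 2·X^0·Y^1·Z^2.
  monomial -2·x^0·y^0 ↦ -2·X^0·Y^0·Z^3.
Collecting: F(X, Y, Z) = -X**3 + 3*X**2*Y - 2*X**2*Z + X*Y**2 - 2*Y**3 - 2*Y**2*Z + 2*Y*Z**2 - 2*Z**3.


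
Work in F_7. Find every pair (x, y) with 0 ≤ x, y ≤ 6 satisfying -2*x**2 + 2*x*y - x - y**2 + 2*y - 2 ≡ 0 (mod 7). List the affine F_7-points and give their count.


Affine F_7-points: {(2, 1), (2, 5), (3, 4), (4, 4), (4, 6), (5, 6), (6, 2), (6, 5)}; count = 8.

For each of the 49 pairs (x, y) ∈ F_7², evaluate f(x, y) mod 7. Record the zeros.
  x = 0: [0↦5, 1↦6, 2↦5, 3↦2, 4↦4, 5↦4, 6↦2]  zeros at y ∈ ∅
  x = 1: [0↦2, 1↦5, 2↦6, 3↦5, 4↦2, 5↦4, 6↦4]  zeros at y ∈ ∅
  x = 2: [0↦2, 1↦0, 2↦3, 3↦4, 4↦3, 5↦0, 6↦2]  zeros at y ∈ {1, 5}
  x = 3: [0↦5, 1↦5, 2↦3, 3↦6, 4↦0, 5↦6, 6↦3]  zeros at y ∈ {4}
  x = 4: [0↦4, 1↦6, 2↦6, 3↦4, 4↦0, 5↦1, 6↦0]  zeros at y ∈ {4, 6}
  x = 5: [0↦6, 1↦3, 2↦5, 3↦5, 4↦3, 5↦6, 6↦0]  zeros at y ∈ {6}
  x = 6: [0↦4, 1↦3, 2↦0, 3↦2, 4↦2, 5↦0, 6↦3]  zeros at y ∈ {2, 5}
Collecting zeros: affine points = {(2, 1), (2, 5), (3, 4), (4, 4), (4, 6), (5, 6), (6, 2), (6, 5)}.
Total count |C(F_7)_aff| = 8.


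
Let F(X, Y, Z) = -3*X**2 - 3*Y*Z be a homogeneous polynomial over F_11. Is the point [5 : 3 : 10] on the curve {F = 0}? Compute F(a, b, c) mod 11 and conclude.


F(5,3,10) ≡ 0 (mod 11); P is on the curve.

Evaluate F(5, 3, 10) term-by-term (mod 11).
  -3*X**2 ↦ -3·25·1·1 = -75
  -3*Y*Z ↦ -3·1·3·10 = -90
Sum: F(5, 3, 10) = (-75) + (-90) = -165.
Reducing mod 11: -165 ≡ 0 (mod 11).
Since F(a, b, c) ≡ 0 (mod 11), P lies on the curve.


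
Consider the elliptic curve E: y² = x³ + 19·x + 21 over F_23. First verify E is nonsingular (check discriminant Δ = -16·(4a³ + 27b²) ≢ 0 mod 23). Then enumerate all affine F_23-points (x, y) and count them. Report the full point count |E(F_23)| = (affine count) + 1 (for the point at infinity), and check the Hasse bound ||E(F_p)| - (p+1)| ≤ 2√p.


Affine points = {(1, 8), (1, 15), (3, 6), (3, 17), (4, 0), (6, 11), (6, 12), (8, 8), (8, 15), (9, 1), (9, 22), (13, 2), (13, 21), (14, 8), (14, 15), (15, 1), (15, 22), (17, 6), (17, 17), (18, 10), (18, 13), (20, 11), (20, 12), (22, 1), (22, 22)}; affine count = 25; |E(F_23)| = 26.

Discriminant check: Δ ∝ 4a³ + 27b² = 4·19³ + 27·21² = 4·6859 + 27·441 ≡ 13 (mod 23). Nonzero ⇒ E is nonsingular.
For each x ∈ F_23, compute rhs = x³ + 19·x + 21 mod 23, then count y ∈ F_23 with y² ≡ rhs.
  x = 0: rhs = 21, matching y values: none (0 points).
  x = 1: rhs = 18, matching y values: 8, 15 (2 points).
  x = 2: rhs = 21, matching y values: none (0 points).
  x = 3: rhs = 13, matching y values: 6, 17 (2 points).
  x = 4: rhs = 0, matching y values: 0 (1 points).
  x = 5: rhs = 11, matching y values: none (0 points).
  x = 6: rhs = 6, matching y values: 11, 12 (2 points).
  x = 7: rhs = 14, matching y values: none (0 points).
  x = 8: rhs = 18, matching y values: 8, 15 (2 points).
  x = 9: rhs = 1, matching y values: 1, 22 (2 points).
  x = 10: rhs = 15, matching y values: none (0 points).
  x = 11: rhs = 20, matching y values: none (0 points).
  x = 12: rhs = 22, matching y values: none (0 points).
  x = 13: rhs = 4, matching y values: 2, 21 (2 points).
  x = 14: rhs = 18, matching y values: 8, 15 (2 points).
  x = 15: rhs = 1, matching y values: 1, 22 (2 points).
  x = 16: rhs = 5, matching y values: none (0 points).
  x = 17: rhs = 13, matching y values: 6, 17 (2 points).
  x = 18: rhs = 8, matching y values: 10, 13 (2 points).
  x = 19: rhs = 19, matching y values: none (0 points).
  x = 20: rhs = 6, matching y values: 11, 12 (2 points).
  x = 21: rhs = 21, matching y values: none (0 points).
  x = 22: rhs = 1, matching y values: 1, 22 (2 points).
Total affine count: 25.
Full point count |E(F_23)| = 25 + 1 = 26.
Hasse bound: |26 − (23+1)| = |2| = 2 ≤ 2√23 ≈ 9.5917 ✓.


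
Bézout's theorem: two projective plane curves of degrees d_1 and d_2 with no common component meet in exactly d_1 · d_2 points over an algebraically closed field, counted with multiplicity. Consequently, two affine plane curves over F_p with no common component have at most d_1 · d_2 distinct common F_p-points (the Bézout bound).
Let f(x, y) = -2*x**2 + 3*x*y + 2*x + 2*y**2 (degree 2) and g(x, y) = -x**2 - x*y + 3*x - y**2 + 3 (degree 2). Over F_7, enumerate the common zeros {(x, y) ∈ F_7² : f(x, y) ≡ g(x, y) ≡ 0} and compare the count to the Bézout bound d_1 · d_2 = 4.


Common zeros: {(3, 2)}; count = 1; Bézout bound = 4.

deg(f) = 2, deg(g) = 2, so Bézout bound = 4.
Scan x ∈ F_7. For each x, list the y ∈ F_7 with f(x, y) ≡ 0 and those with g(x, y) ≡ 0 (mod 7); the common zeros in that column are the intersection.
  x = 0: f ≡ 0 at y ∈ {0}; g ≡ 0 at y ∈ ∅; common: ∅.
  x = 1: f ≡ 0 at y ∈ {0, 2}; g ≡ 0 at y ∈ {3}; common: ∅.
  x = 2: f ≡ 0 at y ∈ ∅; g ≡ 0 at y ∈ ∅; common: ∅.
  x = 3: f ≡ 0 at y ∈ {2, 4}; g ≡ 0 at y ∈ {2}; common: {2}.
  x = 4: f ≡ 0 at y ∈ {4}; g ≡ 0 at y ∈ ∅; common: ∅.
  x = 5: f ≡ 0 at y ∈ ∅; g ≡ 0 at y ∈ {0, 2}; common: ∅.
  x = 6: f ≡ 0 at y ∈ ∅; g ≡ 0 at y ∈ {3, 5}; common: ∅.
Collecting: common zeros = {(3, 2)}, so the count is 1.
Comparison with the Bézout bound: 1 ≤ 4 = deg(f)·deg(g), as expected for curves with no common component (the affine F_7-count falls short of the bound because intersections may lie at infinity, over extension fields, or carry multiplicity).


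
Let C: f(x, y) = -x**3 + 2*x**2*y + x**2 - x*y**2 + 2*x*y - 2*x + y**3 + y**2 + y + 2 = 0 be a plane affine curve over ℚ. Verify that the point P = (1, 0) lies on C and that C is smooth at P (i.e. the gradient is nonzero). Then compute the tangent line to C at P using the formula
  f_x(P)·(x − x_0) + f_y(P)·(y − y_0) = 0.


Tangent line at P: -3*x + 5*y + 3 = 0.

Step 1: f(1, 0) = 0, so P lies on C.
Step 2: partial derivatives
  f_x(x, y) = -3*x**2 + 4*x*y + 2*x - y**2 + 2*y - 2, f_y(x, y) = 2*x**2 - 2*x*y + 2*x + 3*y**2 + 2*y + 1.
  f_x(P) = -3, f_y(P) = 5 (gradient nonzero, so P is smooth).
Step 3: tangent line at P: -3·(x − 1) + 5·(y − 0) = 0.
Expanding: -3*x + 5*y + 3 = 0.


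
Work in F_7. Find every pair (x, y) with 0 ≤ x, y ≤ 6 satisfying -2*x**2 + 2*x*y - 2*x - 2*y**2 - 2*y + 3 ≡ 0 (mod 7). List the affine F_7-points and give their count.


Affine F_7-points: {(0, 3), (2, 3), (2, 5), (3, 0), (3, 2), (5, 2)}; count = 6.

For each of the 49 pairs (x, y) ∈ F_7², evaluate f(x, y) mod 7. Record the zeros.
  x = 0: [0↦3, 1↦6, 2↦5, 3↦0, 4↦5, 5↦6, 6↦3]  zeros at y ∈ {3}
  x = 1: [0↦6, 1↦4, 2↦5, 3↦2, 4↦2, 5↦5, 6↦4]  zeros at y ∈ ∅
  x = 2: [0↦5, 1↦5, 2↦1, 3↦0, 4↦2, 5↦0, 6↦1]  zeros at y ∈ {3, 5}
  x = 3: [0↦0, 1↦2, 2↦0, 3↦1, 4↦5, 5↦5, 6↦1]  zeros at y ∈ {0, 2}
  x = 4: [0↦5, 1↦2, 2↦2, 3↦5, 4↦4, 5↦6, 6↦4]  zeros at y ∈ ∅
  x = 5: [0↦6, 1↦5, 2↦0, 3↦5, 4↦6, 5↦3, 6↦3]  zeros at y ∈ {2}
  x = 6: [0↦3, 1↦4, 2↦1, 3↦1, 4↦4, 5↦3, 6↦5]  zeros at y ∈ ∅
Collecting zeros: affine points = {(0, 3), (2, 3), (2, 5), (3, 0), (3, 2), (5, 2)}.
Total count |C(F_7)_aff| = 6.


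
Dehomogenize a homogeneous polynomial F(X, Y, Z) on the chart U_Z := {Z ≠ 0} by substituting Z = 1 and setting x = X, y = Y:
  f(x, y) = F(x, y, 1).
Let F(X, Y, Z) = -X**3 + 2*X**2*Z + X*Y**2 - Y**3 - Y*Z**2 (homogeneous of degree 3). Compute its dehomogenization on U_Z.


f(x, y) = -x**3 + 2*x**2 + x*y**2 - y**3 - y

On U_Z we set Z = 1. Each monomial c·X^i·Y^j·Z^k in F becomes c·x^i·y^j·1^k = c·x^i·y^j.
Substituting Z = 1: F(X, Y, 1) = -x**3 + 2*x**2 + x*y**2 - y**3 - y.
Note: deg(f) ≤ deg(F) = 3; strict inequality happens when F is divisible by Z (lost terms).


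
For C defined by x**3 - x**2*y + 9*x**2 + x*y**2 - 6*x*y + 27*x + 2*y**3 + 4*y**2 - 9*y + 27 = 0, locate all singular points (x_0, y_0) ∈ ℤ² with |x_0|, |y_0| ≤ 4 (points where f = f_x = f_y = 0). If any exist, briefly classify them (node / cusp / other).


Singular points: {(-3, 0)}; classification: cusp.

Compute partial derivatives:
  f_x = 3*x**2 - 2*x*y + 18*x + y**2 - 6*y + 27.
  f_y = -x**2 + 2*x*y - 6*x + 6*y**2 + 8*y - 9.
Scan x_0 ∈ {−4, ..., 4}. For each x_0, f_y(x_0, y) is a polynomial in y; find its integer roots y ∈ {−4, ..., 4}, then test f_x and f at those candidates.
  x = -4: f_y(-4, y) = 6*y**2 - 1; no integer root y with |y| ≤ 4.
  x = -3: f_y(-3, y) = 6*y**2 + 2*y; vanishes at y ∈ {0}. (-3, 0): f_x = 0, f = 0 — SINGULAR.
  x = -2: f_y(-2, y) = 6*y**2 + 4*y - 1; no integer root y with |y| ≤ 4.
  x = -1: f_y(-1, y) = 6*y**2 + 6*y - 4; no integer root y with |y| ≤ 4.
  x = 0: f_y(0, y) = 6*y**2 + 8*y - 9; no integer root y with |y| ≤ 4.
  x = 1: f_y(1, y) = 6*y**2 + 10*y - 16; vanishes at y ∈ {1}. (1, 1): f_x = 41 ≠ 0.
  x = 2: f_y(2, y) = 6*y**2 + 12*y - 25; no integer root y with |y| ≤ 4.
  x = 3: f_y(3, y) = 6*y**2 + 14*y - 36; no integer root y with |y| ≤ 4.
  x = 4: f_y(4, y) = 6*y**2 + 16*y - 49; no integer root y with |y| ≤ 4.
Only singular point on the grid: (-3, 0).
Classify: substitute x = -3 + u, y = 0 + v and expand: f = u**3 - u**2*v + u*v**2 + 2*v**3 + v**2.
No constant or linear terms (consistent with a singular point). Quadratic part: v**2. Cubic part: u**3 - u**2*v + u*v**2 + 2*v**3.
The quadratic part v**2 is a perfect square, so there is a single (double) tangent line v = 0, i.e. y = 0. Restricting the cubic part to that line (v = 0) leaves u**3 ≠ 0, so f is not divisible by v and the branch is v² ≈ -u**3 to lowest order — this is a cusp.
Classification: cusp.


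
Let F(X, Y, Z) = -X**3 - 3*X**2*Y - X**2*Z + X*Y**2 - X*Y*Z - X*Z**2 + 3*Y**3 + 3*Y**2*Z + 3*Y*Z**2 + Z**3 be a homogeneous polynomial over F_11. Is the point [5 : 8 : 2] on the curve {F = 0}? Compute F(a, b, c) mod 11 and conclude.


F(5,8,2) ≡ 6 (mod 11); P is NOT on the curve.

Evaluate F(5, 8, 2) term-by-term (mod 11).
  -X**3 ↦ -1·125·1·1 = -125
  -3*X**2*Y ↦ -3·25·8·1 = -600
  -X**2*Z ↦ -1·25·1·2 = -50
  X*Y**2 ↦ 1·5·64·1 = 320
  -X*Y*Z ↦ -1·5·8·2 = -80
  -X*Z**2 ↦ -1·5·1·4 = -20
  3*Y**3 ↦ 3·1·512·1 = 1536
  3*Y**2*Z ↦ 3·1·64·2 = 384
  3*Y*Z**2 ↦ 3·1·8·4 = 96
  Z**3 ↦ 1·1·1·8 = 8
Sum: F(5, 8, 2) = (-125) + (-600) + (-50) + (320) + (-80) + (-20) + (1536) + (384) + (96) + (8) = 1469.
Reducing mod 11: 1469 ≡ 6 (mod 11).
Since F(a, b, c) ≡ 6 ≠ 0 (mod 11), P does NOT lie on the curve.


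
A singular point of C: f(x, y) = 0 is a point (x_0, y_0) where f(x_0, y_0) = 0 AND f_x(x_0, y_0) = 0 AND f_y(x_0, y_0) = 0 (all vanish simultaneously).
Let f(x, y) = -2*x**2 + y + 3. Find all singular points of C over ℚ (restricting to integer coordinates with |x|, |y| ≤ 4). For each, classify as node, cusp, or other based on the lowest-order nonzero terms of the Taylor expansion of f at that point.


No singular points in the scanned grid; C is smooth there.

Compute partial derivatives:
  f_x = -4*x.
  f_y = 1.
f_y = 1 is a nonzero constant, so f_y never vanishes: no point (x, y) can satisfy f = f_x = f_y = 0. In particular no (x, y) ∈ {−4, ..., 4}² is singular; the curve is smooth.


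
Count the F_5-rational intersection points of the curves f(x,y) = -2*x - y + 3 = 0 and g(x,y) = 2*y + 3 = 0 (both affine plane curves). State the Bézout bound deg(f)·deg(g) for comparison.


Common zeros: {(1, 1)}; count = 1; Bézout bound = 1.

deg(f) = 1, deg(g) = 1, so Bézout bound = 1.
Scan x ∈ F_5. For each x, list the y ∈ F_5 with f(x, y) ≡ 0 and those with g(x, y) ≡ 0 (mod 5); the common zeros in that column are the intersection.
  x = 0: f ≡ 0 at y ∈ {3}; g ≡ 0 at y ∈ {1}; common: ∅.
  x = 1: f ≡ 0 at y ∈ {1}; g ≡ 0 at y ∈ {1}; common: {1}.
  x = 2: f ≡ 0 at y ∈ {4}; g ≡ 0 at y ∈ {1}; common: ∅.
  x = 3: f ≡ 0 at y ∈ {2}; g ≡ 0 at y ∈ {1}; common: ∅.
  x = 4: f ≡ 0 at y ∈ {0}; g ≡ 0 at y ∈ {1}; common: ∅.
Collecting: common zeros = {(1, 1)}, so the count is 1.
Comparison with the Bézout bound: 1 ≤ 1 = deg(f)·deg(g), as expected for curves with no common component (the bound is attained).


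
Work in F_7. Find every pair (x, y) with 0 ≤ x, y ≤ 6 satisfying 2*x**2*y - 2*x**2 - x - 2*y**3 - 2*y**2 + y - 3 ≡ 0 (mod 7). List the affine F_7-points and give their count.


Affine F_7-points: {(1, 1), (1, 4), (5, 4), (6, 6)}; count = 4.

For each of the 49 pairs (x, y) ∈ F_7², evaluate f(x, y) mod 7. Record the zeros.
  x = 0: [0↦4, 1↦1, 2↦3, 3↦5, 4↦2, 5↦3, 6↦3]  zeros at y ∈ ∅
  x = 1: [0↦1, 1↦0, 2↦4, 3↦1, 4↦0, 5↦3, 6↦5]  zeros at y ∈ {1, 4}
  x = 2: [0↦1, 1↦6, 2↦2, 3↦5, 4↦3, 5↦5, 6↦6]  zeros at y ∈ ∅
  x = 3: [0↦4, 1↦5, 2↦4, 3↦3, 4↦4, 5↦2, 6↦6]  zeros at y ∈ ∅
  x = 4: [0↦3, 1↦4, 2↦3, 3↦2, 4↦3, 5↦1, 6↦5]  zeros at y ∈ ∅
  x = 5: [0↦5, 1↦3, 2↦6, 3↦2, 4↦0, 5↦2, 6↦3]  zeros at y ∈ {4}
  x = 6: [0↦3, 1↦2, 2↦6, 3↦3, 4↦2, 5↦5, 6↦0]  zeros at y ∈ {6}
Collecting zeros: affine points = {(1, 1), (1, 4), (5, 4), (6, 6)}.
Total count |C(F_7)_aff| = 4.


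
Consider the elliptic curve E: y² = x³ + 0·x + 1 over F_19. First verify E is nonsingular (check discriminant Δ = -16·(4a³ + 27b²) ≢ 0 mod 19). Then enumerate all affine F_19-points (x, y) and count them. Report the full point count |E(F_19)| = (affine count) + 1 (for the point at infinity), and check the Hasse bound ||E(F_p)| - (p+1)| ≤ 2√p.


Affine points = {(0, 1), (0, 18), (2, 3), (2, 16), (3, 3), (3, 16), (8, 0), (12, 0), (14, 3), (14, 16), (18, 0)}; affine count = 11; |E(F_19)| = 12.

Discriminant check: Δ ∝ 4a³ + 27b² = 4·0³ + 27·1² = 4·0 + 27·1 ≡ 8 (mod 19). Nonzero ⇒ E is nonsingular.
For each x ∈ F_19, compute rhs = x³ + 0·x + 1 mod 19, then count y ∈ F_19 with y² ≡ rhs.
  x = 0: rhs = 1, matching y values: 1, 18 (2 points).
  x = 1: rhs = 2, matching y values: none (0 points).
  x = 2: rhs = 9, matching y values: 3, 16 (2 points).
  x = 3: rhs = 9, matching y values: 3, 16 (2 points).
  x = 4: rhs = 8, matching y values: none (0 points).
  x = 5: rhs = 12, matching y values: none (0 points).
  x = 6: rhs = 8, matching y values: none (0 points).
  x = 7: rhs = 2, matching y values: none (0 points).
  x = 8: rhs = 0, matching y values: 0 (1 points).
  x = 9: rhs = 8, matching y values: none (0 points).
  x = 10: rhs = 13, matching y values: none (0 points).
  x = 11: rhs = 2, matching y values: none (0 points).
  x = 12: rhs = 0, matching y values: 0 (1 points).
  x = 13: rhs = 13, matching y values: none (0 points).
  x = 14: rhs = 9, matching y values: 3, 16 (2 points).
  x = 15: rhs = 13, matching y values: none (0 points).
  x = 16: rhs = 12, matching y values: none (0 points).
  x = 17: rhs = 12, matching y values: none (0 points).
  x = 18: rhs = 0, matching y values: 0 (1 points).
Total affine count: 11.
Full point count |E(F_19)| = 11 + 1 = 12.
Hasse bound: |12 − (19+1)| = |-8| = 8 ≤ 2√19 ≈ 8.7178 ✓.


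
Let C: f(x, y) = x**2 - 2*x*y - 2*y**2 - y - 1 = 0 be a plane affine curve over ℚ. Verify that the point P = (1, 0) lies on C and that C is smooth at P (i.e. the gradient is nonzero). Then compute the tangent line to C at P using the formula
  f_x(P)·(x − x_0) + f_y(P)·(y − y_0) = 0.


Tangent line at P: 2*x - 3*y - 2 = 0.

Step 1: f(1, 0) = 0, so P lies on C.
Step 2: partial derivatives
  f_x(x, y) = 2*x - 2*y, f_y(x, y) = -2*x - 4*y - 1.
  f_x(P) = 2, f_y(P) = -3 (gradient nonzero, so P is smooth).
Step 3: tangent line at P: 2·(x − 1) + -3·(y − 0) = 0.
Expanding: 2*x - 3*y - 2 = 0.


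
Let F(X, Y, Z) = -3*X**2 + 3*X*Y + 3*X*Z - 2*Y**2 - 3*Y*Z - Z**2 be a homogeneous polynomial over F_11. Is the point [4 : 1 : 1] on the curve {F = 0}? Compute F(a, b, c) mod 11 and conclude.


F(4,1,1) ≡ 3 (mod 11); P is NOT on the curve.

Evaluate F(4, 1, 1) term-by-term (mod 11).
  -3*X**2 ↦ -3·16·1·1 = -48
  3*X*Y ↦ 3·4·1·1 = 12
  3*X*Z ↦ 3·4·1·1 = 12
  -2*Y**2 ↦ -2·1·1·1 = -2
  -3*Y*Z ↦ -3·1·1·1 = -3
  -Z**2 ↦ -1·1·1·1 = -1
Sum: F(4, 1, 1) = (-48) + (12) + (12) + (-2) + (-3) + (-1) = -30.
Reducing mod 11: -30 ≡ 3 (mod 11).
Since F(a, b, c) ≡ 3 ≠ 0 (mod 11), P does NOT lie on the curve.


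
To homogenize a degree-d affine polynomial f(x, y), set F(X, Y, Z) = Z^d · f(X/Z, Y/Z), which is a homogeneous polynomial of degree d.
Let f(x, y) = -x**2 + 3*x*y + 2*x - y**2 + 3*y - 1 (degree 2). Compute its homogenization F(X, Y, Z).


F(X, Y, Z) = -X**2 + 3*X*Y + 2*X*Z - Y**2 + 3*Y*Z - Z**2

deg(f) = 2.
Substitute x = X/Z, y = Y/Z into f, then multiply by Z^2.
  monomial -1·x^2·y^0 ↦ -1·X^2·Y^0·Z^0.
  monomial 3·x^1·y^1 ↦ 3·X^1·Y^1·Z^0.
  monomial 2·x^1·y^0 ↦ 2·X^1·Y^0·Z^1.
  monomial -1·x^0·y^2 ↦ -1·X^0·Y^2·Z^0.
  monomial 3·x^0·y^1 ↦ 3·X^0·Y^1·Z^1.
  monomial -1·x^0·y^0 ↦ -1·X^0·Y^0·Z^2.
Collecting: F(X, Y, Z) = -X**2 + 3*X*Y + 2*X*Z - Y**2 + 3*Y*Z - Z**2.


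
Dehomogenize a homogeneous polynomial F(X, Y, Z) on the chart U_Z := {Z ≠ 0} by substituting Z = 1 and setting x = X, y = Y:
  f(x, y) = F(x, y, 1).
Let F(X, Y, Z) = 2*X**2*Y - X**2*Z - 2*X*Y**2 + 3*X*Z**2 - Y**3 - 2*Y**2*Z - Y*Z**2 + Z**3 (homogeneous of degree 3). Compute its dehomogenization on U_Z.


f(x, y) = 2*x**2*y - x**2 - 2*x*y**2 + 3*x - y**3 - 2*y**2 - y + 1

On U_Z we set Z = 1. Each monomial c·X^i·Y^j·Z^k in F becomes c·x^i·y^j·1^k = c·x^i·y^j.
Substituting Z = 1: F(X, Y, 1) = 2*x**2*y - x**2 - 2*x*y**2 + 3*x - y**3 - 2*y**2 - y + 1.
Note: deg(f) ≤ deg(F) = 3; strict inequality happens when F is divisible by Z (lost terms).


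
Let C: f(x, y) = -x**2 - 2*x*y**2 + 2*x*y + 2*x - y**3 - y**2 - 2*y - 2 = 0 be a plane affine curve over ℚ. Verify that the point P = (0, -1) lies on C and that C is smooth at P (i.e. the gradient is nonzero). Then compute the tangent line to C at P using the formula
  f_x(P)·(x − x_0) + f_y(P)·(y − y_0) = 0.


Tangent line at P: -2*x - 3*y - 3 = 0.

Step 1: f(0, -1) = 0, so P lies on C.
Step 2: partial derivatives
  f_x(x, y) = -2*x - 2*y**2 + 2*y + 2, f_y(x, y) = -4*x*y + 2*x - 3*y**2 - 2*y - 2.
  f_x(P) = -2, f_y(P) = -3 (gradient nonzero, so P is smooth).
Step 3: tangent line at P: -2·(x − 0) + -3·(y − -1) = 0.
Expanding: -2*x - 3*y - 3 = 0.


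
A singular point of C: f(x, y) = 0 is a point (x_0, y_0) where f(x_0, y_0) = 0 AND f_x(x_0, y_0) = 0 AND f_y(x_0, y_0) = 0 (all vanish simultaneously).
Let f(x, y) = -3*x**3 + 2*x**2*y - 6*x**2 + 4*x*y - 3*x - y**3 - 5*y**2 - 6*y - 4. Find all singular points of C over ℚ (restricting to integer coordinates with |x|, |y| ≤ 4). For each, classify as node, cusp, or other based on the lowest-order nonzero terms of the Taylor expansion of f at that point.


Singular points: {(-1, -2)}; classification: node.

Compute partial derivatives:
  f_x = -9*x**2 + 4*x*y - 12*x + 4*y - 3.
  f_y = 2*x**2 + 4*x - 3*y**2 - 10*y - 6.
Scan x_0 ∈ {−4, ..., 4}. For each x_0, f_y(x_0, y) is a polynomial in y; find its integer roots y ∈ {−4, ..., 4}, then test f_x and f at those candidates.
  x = -4: f_y(-4, y) = -3*y**2 - 10*y + 10; no integer root y with |y| ≤ 4.
  x = -3: f_y(-3, y) = -3*y**2 - 10*y; vanishes at y ∈ {0}. (-3, 0): f_x = -48 ≠ 0.
  x = -2: f_y(-2, y) = -3*y**2 - 10*y - 6; no integer root y with |y| ≤ 4.
  x = -1: f_y(-1, y) = -3*y**2 - 10*y - 8; vanishes at y ∈ {-2}. (-1, -2): f_x = 0, f = 0 — SINGULAR.
  x = 0: f_y(0, y) = -3*y**2 - 10*y - 6; no integer root y with |y| ≤ 4.
  x = 1: f_y(1, y) = -3*y**2 - 10*y; vanishes at y ∈ {0}. (1, 0): f_x = -24 ≠ 0.
  x = 2: f_y(2, y) = -3*y**2 - 10*y + 10; no integer root y with |y| ≤ 4.
  x = 3: f_y(3, y) = -3*y**2 - 10*y + 24; no integer root y with |y| ≤ 4.
  x = 4: f_y(4, y) = -3*y**2 - 10*y + 42; no integer root y with |y| ≤ 4.
Only singular point on the grid: (-1, -2).
Classify: substitute x = -1 + u, y = -2 + v and expand: f = -3*u**3 + 2*u**2*v - u**2 - v**3 + v**2.
No constant or linear terms (consistent with a singular point). Quadratic part: -u**2 + v**2. Cubic part: -3*u**3 + 2*u**2*v - v**3.
The quadratic part v**2 - u**2 = (v − u)(v + u) splits into two distinct linear factors, so there are two distinct tangent lines y − -2 = ±(x − -1) — this is a node (ordinary double point).
Classification: node.


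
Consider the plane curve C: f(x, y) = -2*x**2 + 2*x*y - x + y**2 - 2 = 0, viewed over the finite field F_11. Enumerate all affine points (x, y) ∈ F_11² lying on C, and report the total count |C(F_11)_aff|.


Affine F_11-points: {(2, 2), (2, 5), (5, 2), (5, 10), (8, 1), (8, 5), (9, 1), (9, 3), (10, 3), (10, 10)}; count = 10.

For each of the 121 pairs (x, y) ∈ F_11², evaluate f(x, y) mod 11. Record the zeros.
  x = 0: [0↦9, 1↦10, 2↦2, 3↦7, 4↦3, 5↦1, 6↦1, 7↦3, 8↦7, 9↦2, 10↦10]  zeros at y ∈ ∅
  x = 1: [0↦6, 1↦9, 2↦3, 3↦10, 4↦8, 5↦8, 6↦10, 7↦3, 8↦9, 9↦6, 10↦5]  zeros at y ∈ ∅
  x = 2: [0↦10, 1↦4, 2↦0, 3↦9, 4↦9, 5↦0, 6↦4, 7↦10, 8↦7, 9↦6, 10↦7]  zeros at y ∈ {2, 5}
  x = 3: [0↦10, 1↦6, 2↦4, 3↦4, 4↦6, 5↦10, 6↦5, 7↦2, 8↦1, 9↦2, 10↦5]  zeros at y ∈ ∅
  x = 4: [0↦6, 1↦4, 2↦4, 3↦6, 4↦10, 5↦5, 6↦2, 7↦1, 8↦2, 9↦5, 10↦10]  zeros at y ∈ ∅
  x = 5: [0↦9, 1↦9, 2↦0, 3↦4, 4↦10, 5↦7, 6↦6, 7↦7, 8↦10, 9↦4, 10↦0]  zeros at y ∈ {2, 10}
  x = 6: [0↦8, 1↦10, 2↦3, 3↦9, 4↦6, 5↦5, 6↦6, 7↦9, 8↦3, 9↦10, 10↦8]  zeros at y ∈ ∅
  x = 7: [0↦3, 1↦7, 2↦2, 3↦10, 4↦9, 5↦10, 6↦2, 7↦7, 8↦3, 9↦1, 10↦1]  zeros at y ∈ ∅
  x = 8: [0↦5, 1↦0, 2↦8, 3↦7, 4↦8, 5↦0, 6↦5, 7↦1, 8↦10, 9↦10, 10↦1]  zeros at y ∈ {1, 5}
  x = 9: [0↦3, 1↦0, 2↦10, 3↦0, 4↦3, 5↦8, 6↦4, 7↦2, 8↦2, 9↦4, 10↦8]  zeros at y ∈ {1, 3}
  x = 10: [0↦8, 1↦7, 2↦8, 3↦0, 4↦5, 5↦1, 6↦10, 7↦10, 8↦1, 9↦5, 10↦0]  zeros at y ∈ {3, 10}
Collecting zeros: affine points = {(2, 2), (2, 5), (5, 2), (5, 10), (8, 1), (8, 5), (9, 1), (9, 3), (10, 3), (10, 10)}.
Total count |C(F_11)_aff| = 10.


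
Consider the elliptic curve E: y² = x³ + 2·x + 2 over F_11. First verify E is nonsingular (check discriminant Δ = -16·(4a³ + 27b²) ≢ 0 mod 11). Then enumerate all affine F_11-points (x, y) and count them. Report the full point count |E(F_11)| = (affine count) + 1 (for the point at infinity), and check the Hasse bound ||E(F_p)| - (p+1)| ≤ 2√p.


Affine points = {(1, 4), (1, 7), (2, 5), (2, 6), (5, 4), (5, 7), (9, 1), (9, 10)}; affine count = 8; |E(F_11)| = 9.

Discriminant check: Δ ∝ 4a³ + 27b² = 4·2³ + 27·2² = 4·8 + 27·4 ≡ 8 (mod 11). Nonzero ⇒ E is nonsingular.
For each x ∈ F_11, compute rhs = x³ + 2·x + 2 mod 11, then count y ∈ F_11 with y² ≡ rhs.
  x = 0: rhs = 2, matching y values: none (0 points).
  x = 1: rhs = 5, matching y values: 4, 7 (2 points).
  x = 2: rhs = 3, matching y values: 5, 6 (2 points).
  x = 3: rhs = 2, matching y values: none (0 points).
  x = 4: rhs = 8, matching y values: none (0 points).
  x = 5: rhs = 5, matching y values: 4, 7 (2 points).
  x = 6: rhs = 10, matching y values: none (0 points).
  x = 7: rhs = 7, matching y values: none (0 points).
  x = 8: rhs = 2, matching y values: none (0 points).
  x = 9: rhs = 1, matching y values: 1, 10 (2 points).
  x = 10: rhs = 10, matching y values: none (0 points).
Total affine count: 8.
Full point count |E(F_11)| = 8 + 1 = 9.
Hasse bound: |9 − (11+1)| = |-3| = 3 ≤ 2√11 ≈ 6.6332 ✓.


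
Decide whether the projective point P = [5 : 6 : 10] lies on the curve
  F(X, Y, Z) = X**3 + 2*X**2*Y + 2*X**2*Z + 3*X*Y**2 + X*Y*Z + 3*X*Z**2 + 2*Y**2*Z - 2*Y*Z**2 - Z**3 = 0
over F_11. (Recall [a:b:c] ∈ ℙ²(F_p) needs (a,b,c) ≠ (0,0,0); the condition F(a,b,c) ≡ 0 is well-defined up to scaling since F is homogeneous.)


F(5,6,10) ≡ 3 (mod 11); P is NOT on the curve.

Evaluate F(5, 6, 10) term-by-term (mod 11).
  X**3 ↦ 1·125·1·1 = 125
  2*X**2*Y ↦ 2·25·6·1 = 300
  2*X**2*Z ↦ 2·25·1·10 = 500
  3*X*Y**2 ↦ 3·5·36·1 = 540
  X*Y*Z ↦ 1·5·6·10 = 300
  3*X*Z**2 ↦ 3·5·1·100 = 1500
  2*Y**2*Z ↦ 2·1·36·10 = 720
  -2*Y*Z**2 ↦ -2·1·6·100 = -1200
  -Z**3 ↦ -1·1·1·1000 = -1000
Sum: F(5, 6, 10) = (125) + (300) + (500) + (540) + (300) + (1500) + (720) + (-1200) + (-1000) = 1785.
Reducing mod 11: 1785 ≡ 3 (mod 11).
Since F(a, b, c) ≡ 3 ≠ 0 (mod 11), P does NOT lie on the curve.


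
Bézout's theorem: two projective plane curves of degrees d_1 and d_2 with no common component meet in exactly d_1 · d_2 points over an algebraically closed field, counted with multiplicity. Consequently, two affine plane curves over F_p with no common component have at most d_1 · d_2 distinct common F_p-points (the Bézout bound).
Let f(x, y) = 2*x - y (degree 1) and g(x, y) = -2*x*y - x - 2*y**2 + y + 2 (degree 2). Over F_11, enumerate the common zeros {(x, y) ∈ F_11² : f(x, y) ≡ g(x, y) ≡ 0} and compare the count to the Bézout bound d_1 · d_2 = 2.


Common zeros: {(2, 4), (10, 9)}; count = 2; Bézout bound = 2.

deg(f) = 1, deg(g) = 2, so Bézout bound = 2.
Scan x ∈ F_11. For each x, list the y ∈ F_11 with f(x, y) ≡ 0 and those with g(x, y) ≡ 0 (mod 11); the common zeros in that column are the intersection.
  x = 0: f ≡ 0 at y ∈ {0}; g ≡ 0 at y ∈ ∅; common: ∅.
  x = 1: f ≡ 0 at y ∈ {2}; g ≡ 0 at y ∈ {6, 10}; common: ∅.
  x = 2: f ≡ 0 at y ∈ {4}; g ≡ 0 at y ∈ {0, 4}; common: {4}.
  x = 3: f ≡ 0 at y ∈ {6}; g ≡ 0 at y ∈ ∅; common: ∅.
  x = 4: f ≡ 0 at y ∈ {8}; g ≡ 0 at y ∈ {1}; common: ∅.
  x = 5: f ≡ 0 at y ∈ {10}; g ≡ 0 at y ∈ ∅; common: ∅.
  x = 6: f ≡ 0 at y ∈ {1}; g ≡ 0 at y ∈ {3, 8}; common: ∅.
  x = 7: f ≡ 0 at y ∈ {3}; g ≡ 0 at y ∈ ∅; common: ∅.
  x = 8: f ≡ 0 at y ∈ {5}; g ≡ 0 at y ∈ {2, 7}; common: ∅.
  x = 9: f ≡ 0 at y ∈ {7}; g ≡ 0 at y ∈ ∅; common: ∅.
  x = 10: f ≡ 0 at y ∈ {9}; g ≡ 0 at y ∈ {9}; common: {9}.
Collecting: common zeros = {(2, 4), (10, 9)}, so the count is 2.
Comparison with the Bézout bound: 2 ≤ 2 = deg(f)·deg(g), as expected for curves with no common component (the bound is attained).


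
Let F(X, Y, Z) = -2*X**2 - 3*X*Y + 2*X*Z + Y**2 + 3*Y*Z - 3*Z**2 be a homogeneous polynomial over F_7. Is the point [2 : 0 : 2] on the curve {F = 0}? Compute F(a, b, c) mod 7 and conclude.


F(2,0,2) ≡ 2 (mod 7); P is NOT on the curve.

Evaluate F(2, 0, 2) term-by-term (mod 7).
  -2*X**2 ↦ -2·4·1·1 = -8
  -3*X*Y ↦ -3·2·0·1 = 0
  2*X*Z ↦ 2·2·1·2 = 8
  Y**2 ↦ 1·1·0·1 = 0
  3*Y*Z ↦ 3·1·0·2 = 0
  -3*Z**2 ↦ -3·1·1·4 = -12
Sum: F(2, 0, 2) = (-8) + (0) + (8) + (0) + (0) + (-12) = -12.
Reducing mod 7: -12 ≡ 2 (mod 7).
Since F(a, b, c) ≡ 2 ≠ 0 (mod 7), P does NOT lie on the curve.


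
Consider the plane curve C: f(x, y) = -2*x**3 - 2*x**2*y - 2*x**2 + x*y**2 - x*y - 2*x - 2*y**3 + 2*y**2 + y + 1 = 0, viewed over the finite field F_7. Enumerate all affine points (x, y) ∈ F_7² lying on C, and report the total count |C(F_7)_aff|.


Affine F_7-points: {(0, 4), (3, 0), (5, 3), (6, 3)}; count = 4.

For each of the 49 pairs (x, y) ∈ F_7², evaluate f(x, y) mod 7. Record the zeros.
  x = 0: [0↦1, 1↦2, 2↦2, 3↦3, 4↦0, 5↦2, 6↦4]  zeros at y ∈ {4}
  x = 1: [0↦2, 1↦1, 2↦1, 3↦4, 4↦5, 5↦6, 6↦2]  zeros at y ∈ ∅
  x = 2: [0↦1, 1↦1, 2↦4, 3↦5, 4↦6, 5↦2, 6↦2]  zeros at y ∈ ∅
  x = 3: [0↦0, 1↦4, 2↦6, 3↦1, 4↦5, 5↦6, 6↦6]  zeros at y ∈ {0}
  x = 4: [0↦1, 1↦5, 2↦2, 3↦1, 4↦4, 5↦6, 6↦2]  zeros at y ∈ ∅
  x = 5: [0↦6, 1↦6, 2↦1, 3↦0, 4↦5, 5↦4, 6↦6]  zeros at y ∈ {3}
  x = 6: [0↦3, 1↦2, 2↦5, 3↦0, 4↦3, 5↦2, 6↦6]  zeros at y ∈ {3}
Collecting zeros: affine points = {(0, 4), (3, 0), (5, 3), (6, 3)}.
Total count |C(F_7)_aff| = 4.


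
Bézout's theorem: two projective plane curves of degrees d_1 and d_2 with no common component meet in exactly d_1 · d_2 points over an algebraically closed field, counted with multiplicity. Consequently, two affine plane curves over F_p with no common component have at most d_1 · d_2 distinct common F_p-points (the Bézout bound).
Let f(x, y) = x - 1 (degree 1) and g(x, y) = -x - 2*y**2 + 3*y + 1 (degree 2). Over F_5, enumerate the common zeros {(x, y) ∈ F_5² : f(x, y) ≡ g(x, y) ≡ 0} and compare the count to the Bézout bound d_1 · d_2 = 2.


Common zeros: {(1, 0), (1, 4)}; count = 2; Bézout bound = 2.

deg(f) = 1, deg(g) = 2, so Bézout bound = 2.
Scan x ∈ F_5. For each x, list the y ∈ F_5 with f(x, y) ≡ 0 and those with g(x, y) ≡ 0 (mod 5); the common zeros in that column are the intersection.
  x = 0: f ≡ 0 at y ∈ ∅; g ≡ 0 at y ∈ ∅; common: ∅.
  x = 1: f ≡ 0 at y ∈ {0, 1, 2, 3, 4}; g ≡ 0 at y ∈ {0, 4}; common: {0, 4}.
  x = 2: f ≡ 0 at y ∈ ∅; g ≡ 0 at y ∈ {1, 3}; common: ∅.
  x = 3: f ≡ 0 at y ∈ ∅; g ≡ 0 at y ∈ ∅; common: ∅.
  x = 4: f ≡ 0 at y ∈ ∅; g ≡ 0 at y ∈ {2}; common: ∅.
Collecting: common zeros = {(1, 0), (1, 4)}, so the count is 2.
Comparison with the Bézout bound: 2 ≤ 2 = deg(f)·deg(g), as expected for curves with no common component (the bound is attained).


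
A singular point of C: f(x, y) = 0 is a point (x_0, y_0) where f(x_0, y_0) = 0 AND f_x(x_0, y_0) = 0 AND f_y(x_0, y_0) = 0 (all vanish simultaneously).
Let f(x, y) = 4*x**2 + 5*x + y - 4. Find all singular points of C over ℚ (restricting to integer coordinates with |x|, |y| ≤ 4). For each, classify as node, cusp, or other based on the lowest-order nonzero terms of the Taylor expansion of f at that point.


No singular points in the scanned grid; C is smooth there.

Compute partial derivatives:
  f_x = 8*x + 5.
  f_y = 1.
f_y = 1 is a nonzero constant, so f_y never vanishes: no point (x, y) can satisfy f = f_x = f_y = 0. In particular no (x, y) ∈ {−4, ..., 4}² is singular; the curve is smooth.


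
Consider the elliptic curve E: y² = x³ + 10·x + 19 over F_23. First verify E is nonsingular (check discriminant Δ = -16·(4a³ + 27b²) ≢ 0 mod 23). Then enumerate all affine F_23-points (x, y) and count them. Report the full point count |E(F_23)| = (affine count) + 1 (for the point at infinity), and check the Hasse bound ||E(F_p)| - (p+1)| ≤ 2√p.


Affine points = {(2, 1), (2, 22), (4, 10), (4, 13), (7, 8), (7, 15), (8, 6), (8, 17), (12, 2), (12, 21), (13, 0), (15, 5), (15, 18), (20, 10), (20, 13), (22, 10), (22, 13)}; affine count = 17; |E(F_23)| = 18.

Discriminant check: Δ ∝ 4a³ + 27b² = 4·10³ + 27·19² = 4·1000 + 27·361 ≡ 16 (mod 23). Nonzero ⇒ E is nonsingular.
For each x ∈ F_23, compute rhs = x³ + 10·x + 19 mod 23, then count y ∈ F_23 with y² ≡ rhs.
  x = 0: rhs = 19, matching y values: none (0 points).
  x = 1: rhs = 7, matching y values: none (0 points).
  x = 2: rhs = 1, matching y values: 1, 22 (2 points).
  x = 3: rhs = 7, matching y values: none (0 points).
  x = 4: rhs = 8, matching y values: 10, 13 (2 points).
  x = 5: rhs = 10, matching y values: none (0 points).
  x = 6: rhs = 19, matching y values: none (0 points).
  x = 7: rhs = 18, matching y values: 8, 15 (2 points).
  x = 8: rhs = 13, matching y values: 6, 17 (2 points).
  x = 9: rhs = 10, matching y values: none (0 points).
  x = 10: rhs = 15, matching y values: none (0 points).
  x = 11: rhs = 11, matching y values: none (0 points).
  x = 12: rhs = 4, matching y values: 2, 21 (2 points).
  x = 13: rhs = 0, matching y values: 0 (1 points).
  x = 14: rhs = 5, matching y values: none (0 points).
  x = 15: rhs = 2, matching y values: 5, 18 (2 points).
  x = 16: rhs = 20, matching y values: none (0 points).
  x = 17: rhs = 19, matching y values: none (0 points).
  x = 18: rhs = 5, matching y values: none (0 points).
  x = 19: rhs = 7, matching y values: none (0 points).
  x = 20: rhs = 8, matching y values: 10, 13 (2 points).
  x = 21: rhs = 14, matching y values: none (0 points).
  x = 22: rhs = 8, matching y values: 10, 13 (2 points).
Total affine count: 17.
Full point count |E(F_23)| = 17 + 1 = 18.
Hasse bound: |18 − (23+1)| = |-6| = 6 ≤ 2√23 ≈ 9.5917 ✓.


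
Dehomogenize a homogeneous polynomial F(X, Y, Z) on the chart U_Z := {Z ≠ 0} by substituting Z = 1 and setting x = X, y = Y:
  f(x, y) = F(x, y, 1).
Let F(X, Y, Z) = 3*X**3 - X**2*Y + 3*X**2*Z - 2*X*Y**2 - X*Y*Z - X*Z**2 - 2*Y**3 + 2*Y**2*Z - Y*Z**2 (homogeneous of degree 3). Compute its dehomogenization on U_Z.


f(x, y) = 3*x**3 - x**2*y + 3*x**2 - 2*x*y**2 - x*y - x - 2*y**3 + 2*y**2 - y

On U_Z we set Z = 1. Each monomial c·X^i·Y^j·Z^k in F becomes c·x^i·y^j·1^k = c·x^i·y^j.
Substituting Z = 1: F(X, Y, 1) = 3*x**3 - x**2*y + 3*x**2 - 2*x*y**2 - x*y - x - 2*y**3 + 2*y**2 - y.
Note: deg(f) ≤ deg(F) = 3; strict inequality happens when F is divisible by Z (lost terms).


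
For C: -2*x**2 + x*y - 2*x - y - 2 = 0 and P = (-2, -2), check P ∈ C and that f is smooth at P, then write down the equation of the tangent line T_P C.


Tangent line at P: 4*x - 3*y + 2 = 0.

Step 1: f(-2, -2) = 0, so P lies on C.
Step 2: partial derivatives
  f_x(x, y) = -4*x + y - 2, f_y(x, y) = x - 1.
  f_x(P) = 4, f_y(P) = -3 (gradient nonzero, so P is smooth).
Step 3: tangent line at P: 4·(x − -2) + -3·(y − -2) = 0.
Expanding: 4*x - 3*y + 2 = 0.


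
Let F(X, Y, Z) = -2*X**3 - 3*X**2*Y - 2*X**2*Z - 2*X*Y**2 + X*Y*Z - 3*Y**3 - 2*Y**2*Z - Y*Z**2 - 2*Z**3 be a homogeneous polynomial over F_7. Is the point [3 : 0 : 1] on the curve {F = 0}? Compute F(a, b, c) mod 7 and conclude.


F(3,0,1) ≡ 3 (mod 7); P is NOT on the curve.

Evaluate F(3, 0, 1) term-by-term (mod 7).
  -2*X**3 ↦ -2·27·1·1 = -54
  -3*X**2*Y ↦ -3·9·0·1 = 0
  -2*X**2*Z ↦ -2·9·1·1 = -18
  -2*X*Y**2 ↦ -2·3·0·1 = 0
  X*Y*Z ↦ 1·3·0·1 = 0
  -3*Y**3 ↦ -3·1·0·1 = 0
  -2*Y**2*Z ↦ -2·1·0·1 = 0
  -Y*Z**2 ↦ -1·1·0·1 = 0
  -2*Z**3 ↦ -2·1·1·1 = -2
Sum: F(3, 0, 1) = (-54) + (0) + (-18) + (0) + (0) + (0) + (0) + (0) + (-2) = -74.
Reducing mod 7: -74 ≡ 3 (mod 7).
Since F(a, b, c) ≡ 3 ≠ 0 (mod 7), P does NOT lie on the curve.


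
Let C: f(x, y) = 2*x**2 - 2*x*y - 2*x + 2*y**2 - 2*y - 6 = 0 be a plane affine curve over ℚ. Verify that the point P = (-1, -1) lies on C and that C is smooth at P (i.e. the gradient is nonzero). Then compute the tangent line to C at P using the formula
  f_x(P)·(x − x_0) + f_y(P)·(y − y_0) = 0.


Tangent line at P: -4*x - 4*y - 8 = 0.

Step 1: f(-1, -1) = 0, so P lies on C.
Step 2: partial derivatives
  f_x(x, y) = 4*x - 2*y - 2, f_y(x, y) = -2*x + 4*y - 2.
  f_x(P) = -4, f_y(P) = -4 (gradient nonzero, so P is smooth).
Step 3: tangent line at P: -4·(x − -1) + -4·(y − -1) = 0.
Expanding: -4*x - 4*y - 8 = 0.


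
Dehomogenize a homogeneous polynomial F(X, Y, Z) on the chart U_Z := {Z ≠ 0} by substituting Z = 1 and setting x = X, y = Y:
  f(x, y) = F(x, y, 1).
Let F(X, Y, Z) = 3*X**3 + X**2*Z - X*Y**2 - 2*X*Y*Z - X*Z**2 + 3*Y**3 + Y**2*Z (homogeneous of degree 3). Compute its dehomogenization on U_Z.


f(x, y) = 3*x**3 + x**2 - x*y**2 - 2*x*y - x + 3*y**3 + y**2

On U_Z we set Z = 1. Each monomial c·X^i·Y^j·Z^k in F becomes c·x^i·y^j·1^k = c·x^i·y^j.
Substituting Z = 1: F(X, Y, 1) = 3*x**3 + x**2 - x*y**2 - 2*x*y - x + 3*y**3 + y**2.
Note: deg(f) ≤ deg(F) = 3; strict inequality happens when F is divisible by Z (lost terms).
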